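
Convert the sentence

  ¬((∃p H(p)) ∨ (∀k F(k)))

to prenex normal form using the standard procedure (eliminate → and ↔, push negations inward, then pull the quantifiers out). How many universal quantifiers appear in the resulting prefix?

Drive negations inward (¬∀x A ≡ ∃x ¬A, ¬∃x A ≡ ∀x ¬A, De Morgan for ∧/∨):
  (∀p ¬H(p)) ∧ (∃k ¬F(k))
Pull the quantifiers to the front (each side's bound variable is not free in the other side):
  ∀p ∃k (¬H(p) ∧ ¬F(k))
The prefix is ∀p ∃k: 1 universal, 1 existential.

1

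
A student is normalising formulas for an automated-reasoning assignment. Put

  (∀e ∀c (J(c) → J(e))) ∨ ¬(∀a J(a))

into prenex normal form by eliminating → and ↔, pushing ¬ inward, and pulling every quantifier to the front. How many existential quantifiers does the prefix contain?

1

Rewrite implications/biconditionals: A → B as ¬A ∨ B.
  (∀e ∀c (¬J(c) ∨ J(e))) ∨ ¬(∀a J(a))
Move each ¬ inward, flipping quantifiers it crosses:
  (∀e ∀c (¬J(c) ∨ J(e))) ∨ (∃a ¬J(a))
All bound variables are already distinct, so no renaming is needed.
Finally move all quantifiers to the prefix:
  ∀e ∀c ∃a (¬J(c) ∨ J(e) ∨ ¬J(a))
The prefix is ∀e ∀c ∃a: 2 universal, 1 existential.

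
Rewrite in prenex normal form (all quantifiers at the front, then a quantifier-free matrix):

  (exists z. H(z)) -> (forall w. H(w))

Eliminate → and ↔ using ¬ and ∨.
  ~(exists z. H(z)) | (forall w. H(w))
Move each ¬ inward, flipping quantifiers it crosses:
  (forall z. ~H(z)) | (forall w. H(w))
All bound variables are already distinct, so no renaming is needed.
Pull the quantifiers to the front (each side's bound variable is not free in the other side):
  forall z. forall w. (~H(z) | H(w))

forall z. forall w. (~H(z) | H(w))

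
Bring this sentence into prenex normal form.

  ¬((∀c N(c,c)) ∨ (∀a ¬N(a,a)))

Drive negations inward (¬∀x A ≡ ∃x ¬A, ¬∃x A ≡ ∀x ¬A, De Morgan for ∧/∨):
  (∃c ¬N(c,c)) ∧ (∃a N(a,a))
All bound variables are already distinct, so no renaming is needed.
Extract every quantifier outward, since the variables are now distinct and don't occur free across branches:
  ∃c ∃a (¬N(c,c) ∧ N(a,a))

∃c ∃a (¬N(c,c) ∧ N(a,a))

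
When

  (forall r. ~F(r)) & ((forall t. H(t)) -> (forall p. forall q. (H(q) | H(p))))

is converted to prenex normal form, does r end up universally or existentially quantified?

universal

First replace A → B with ¬A ∨ B.
  (forall r. ~F(r)) & (~(forall t. H(t)) | (forall p. forall q. (H(q) | H(p))))
Move each ¬ inward, flipping quantifiers it crosses:
  (forall r. ~F(r)) & ((exists t. ~H(t)) | (forall p. forall q. (H(q) | H(p))))
All bound variables are already distinct, so no renaming is needed.
Pull the quantifiers to the front (each side's bound variable is not free in the other side):
  forall r. exists t. forall p. forall q. (~F(r) & (~H(t) | H(q) | H(p)))
The quantifier forall r sits under an even number of negations (counting the antecedent side of each →), so it remains universal.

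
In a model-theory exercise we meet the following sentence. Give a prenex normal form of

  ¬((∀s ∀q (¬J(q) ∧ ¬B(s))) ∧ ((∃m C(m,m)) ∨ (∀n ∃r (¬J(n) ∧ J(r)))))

∃s ∃q ∀m ∃n ∀r (J(q) ∨ B(s) ∨ ¬C(m,m) ∧ (J(n) ∨ ¬J(r)))

Move each ¬ inward, flipping quantifiers it crosses:
  (∃s ∃q (J(q) ∨ B(s))) ∨ (∀m ¬C(m,m)) ∧ (∃n ∀r (J(n) ∨ ¬J(r)))
Extract every quantifier outward, since the variables are now distinct and don't occur free across branches:
  ∃s ∃q ∀m ∃n ∀r (J(q) ∨ B(s) ∨ ¬C(m,m) ∧ (J(n) ∨ ¬J(r)))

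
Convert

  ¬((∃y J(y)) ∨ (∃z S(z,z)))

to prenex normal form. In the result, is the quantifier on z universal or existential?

universal

Push ¬ through the quantifiers and connectives to reach negation normal form:
  (∀y ¬J(y)) ∧ (∀z ¬S(z,z))
Extract every quantifier outward, since the variables are now distinct and don't occur free across branches:
  ∀y ∀z (¬J(y) ∧ ¬S(z,z))
The quantifier ∃z sits under an odd number of negations, so it flips to ∀z.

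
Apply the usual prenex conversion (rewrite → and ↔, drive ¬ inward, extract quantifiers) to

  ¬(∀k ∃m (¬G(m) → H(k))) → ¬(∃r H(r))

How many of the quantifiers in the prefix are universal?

Eliminate → and ↔ using ¬ and ∨.
  ¬¬(∀k ∃m (¬¬G(m) ∨ H(k))) ∨ ¬(∃r H(r))
Drive negations inward (¬∀x A ≡ ∃x ¬A, ¬∃x A ≡ ∀x ¬A, De Morgan for ∧/∨):
  (∀k ∃m (G(m) ∨ H(k))) ∨ (∀r ¬H(r))
Finally move all quantifiers to the prefix:
  ∀k ∃m ∀r (G(m) ∨ H(k) ∨ ¬H(r))
The prefix is ∀k ∃m ∀r: 2 universal, 1 existential.

2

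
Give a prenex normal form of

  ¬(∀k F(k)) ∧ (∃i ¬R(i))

Drive negations inward (¬∀x A ≡ ∃x ¬A, ¬∃x A ≡ ∀x ¬A, De Morgan for ∧/∨):
  (∃k ¬F(k)) ∧ (∃i ¬R(i))
All bound variables are already distinct, so no renaming is needed.
Pull the quantifiers to the front (each side's bound variable is not free in the other side):
  ∃k ∃i (¬F(k) ∧ ¬R(i))

∃k ∃i (¬F(k) ∧ ¬R(i))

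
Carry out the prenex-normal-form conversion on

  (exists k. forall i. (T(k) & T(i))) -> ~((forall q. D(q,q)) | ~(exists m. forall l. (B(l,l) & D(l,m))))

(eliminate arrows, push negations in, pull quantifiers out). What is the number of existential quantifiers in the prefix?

3

Eliminate → and ↔ using ¬ and ∨.
  ~(exists k. forall i. (T(k) & T(i))) | ~((forall q. D(q,q)) | ~(exists m. forall l. (B(l,l) & D(l,m))))
Push ¬ through the quantifiers and connectives to reach negation normal form:
  (forall k. exists i. (~T(k) | ~T(i))) | (exists q. ~D(q,q)) & (exists m. forall l. (B(l,l) & D(l,m)))
All bound variables are already distinct, so no renaming is needed.
Finally move all quantifiers to the prefix:
  forall k. exists i. exists q. exists m. forall l. (~T(k) | ~T(i) | ~D(q,q) & B(l,l) & D(l,m))
The prefix is forall k exists i exists q exists m forall l: 2 universal, 3 existential.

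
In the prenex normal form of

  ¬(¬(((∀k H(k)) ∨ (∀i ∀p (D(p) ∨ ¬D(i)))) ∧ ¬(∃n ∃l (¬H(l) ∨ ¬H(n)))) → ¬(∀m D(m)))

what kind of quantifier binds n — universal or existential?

existential

First replace A → B with ¬A ∨ B.
  ¬(¬¬(((∀k H(k)) ∨ (∀i ∀p (D(p) ∨ ¬D(i)))) ∧ ¬(∃n ∃l (¬H(l) ∨ ¬H(n)))) ∨ ¬(∀m D(m)))
Push ¬ through the quantifiers and connectives to reach negation normal form:
  ((∃k ¬H(k)) ∧ (∃i ∃p (¬D(p) ∧ D(i))) ∨ (∃n ∃l (¬H(l) ∨ ¬H(n)))) ∧ (∀m D(m))
All bound variables are already distinct, so no renaming is needed.
Extract every quantifier outward, since the variables are now distinct and don't occur free across branches:
  ∃k ∃i ∃p ∃n ∃l ∀m ((¬H(k) ∧ ¬D(p) ∧ D(i) ∨ ¬H(l) ∨ ¬H(n)) ∧ D(m))
The quantifier ∃n sits under an even number of negations (counting the antecedent side of each →), so it remains existential.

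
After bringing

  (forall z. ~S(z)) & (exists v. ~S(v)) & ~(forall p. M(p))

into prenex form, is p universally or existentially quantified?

existential

Drive negations inward (¬∀x A ≡ ∃x ¬A, ¬∃x A ≡ ∀x ¬A, De Morgan for ∧/∨):
  (forall z. ~S(z)) & (exists v. ~S(v)) & (exists p. ~M(p))
Extract every quantifier outward, since the variables are now distinct and don't occur free across branches:
  forall z. exists v. exists p. (~S(z) & ~S(v) & ~M(p))
The quantifier forall p sits under an odd number of negations, so it flips to exists p.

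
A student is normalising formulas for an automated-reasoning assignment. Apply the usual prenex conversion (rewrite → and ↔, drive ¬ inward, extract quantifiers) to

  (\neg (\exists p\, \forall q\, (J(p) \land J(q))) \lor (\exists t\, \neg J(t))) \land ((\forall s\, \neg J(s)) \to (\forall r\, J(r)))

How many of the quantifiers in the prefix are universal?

2

Eliminate → and ↔ using ¬ and ∨.
  (\neg (\exists p\, \forall q\, (J(p) \land J(q))) \lor (\exists t\, \neg J(t))) \land (\neg (\forall s\, \neg J(s)) \lor (\forall r\, J(r)))
Push ¬ through the quantifiers and connectives to reach negation normal form:
  ((\forall p\, \exists q\, (\neg J(p) \lor \neg J(q))) \lor (\exists t\, \neg J(t))) \land ((\exists s\, J(s)) \lor (\forall r\, J(r)))
Extract every quantifier outward, since the variables are now distinct and don't occur free across branches:
  \forall p\, \exists q\, \exists t\, \exists s\, \forall r\, ((\neg J(p) \lor \neg J(q) \lor \neg J(t)) \land (J(s) \lor J(r)))
The prefix is \forall p \exists q \exists t \exists s \forall r: 2 universal, 3 existential.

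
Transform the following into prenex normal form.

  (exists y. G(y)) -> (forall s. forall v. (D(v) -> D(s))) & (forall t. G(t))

Rewrite implications/biconditionals: A → B as ¬A ∨ B.
  ~(exists y. G(y)) | (forall s. forall v. (~D(v) | D(s))) & (forall t. G(t))
Push ¬ through the quantifiers and connectives to reach negation normal form:
  (forall y. ~G(y)) | (forall s. forall v. (~D(v) | D(s))) & (forall t. G(t))
Pull the quantifiers to the front (each side's bound variable is not free in the other side):
  forall y. forall s. forall v. forall t. (~G(y) | (~D(v) | D(s)) & G(t))

forall y. forall s. forall v. forall t. (~G(y) | (~D(v) | D(s)) & G(t))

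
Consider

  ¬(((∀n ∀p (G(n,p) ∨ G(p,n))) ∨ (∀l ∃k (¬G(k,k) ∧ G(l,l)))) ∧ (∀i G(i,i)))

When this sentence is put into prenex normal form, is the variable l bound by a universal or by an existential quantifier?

Move each ¬ inward, flipping quantifiers it crosses:
  (∃n ∃p (¬G(n,p) ∧ ¬G(p,n))) ∧ (∃l ∀k (G(k,k) ∨ ¬G(l,l))) ∨ (∃i ¬G(i,i))
All bound variables are already distinct, so no renaming is needed.
Pull the quantifiers to the front (each side's bound variable is not free in the other side):
  ∃n ∃p ∃l ∀k ∃i (¬G(n,p) ∧ ¬G(p,n) ∧ (G(k,k) ∨ ¬G(l,l)) ∨ ¬G(i,i))
The quantifier ∀l sits under an odd number of negations, so it flips to ∃l.

existential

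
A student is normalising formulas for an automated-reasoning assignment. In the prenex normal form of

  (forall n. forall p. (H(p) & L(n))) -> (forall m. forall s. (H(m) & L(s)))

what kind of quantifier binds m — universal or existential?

universal

First replace A → B with ¬A ∨ B.
  ~(forall n. forall p. (H(p) & L(n))) | (forall m. forall s. (H(m) & L(s)))
Drive negations inward (¬∀x A ≡ ∃x ¬A, ¬∃x A ≡ ∀x ¬A, De Morgan for ∧/∨):
  (exists n. exists p. (~H(p) | ~L(n))) | (forall m. forall s. (H(m) & L(s)))
Finally move all quantifiers to the prefix:
  exists n. exists p. forall m. forall s. (~H(p) | ~L(n) | H(m) & L(s))
The quantifier forall m sits under an even number of negations (counting the antecedent side of each →), so it remains universal.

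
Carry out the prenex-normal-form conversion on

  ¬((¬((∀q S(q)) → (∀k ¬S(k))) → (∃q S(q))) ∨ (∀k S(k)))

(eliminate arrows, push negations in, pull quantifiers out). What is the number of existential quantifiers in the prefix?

First replace A → B with ¬A ∨ B.
  ¬(¬¬(¬(∀q S(q)) ∨ (∀k ¬S(k))) ∨ (∃q S(q)) ∨ (∀k S(k)))
Move each ¬ inward, flipping quantifiers it crosses:
  (∀q S(q)) ∧ (∃k S(k)) ∧ (∀q ¬S(q)) ∧ (∃k ¬S(k))
Standardize variables apart so no two quantifiers bind the same name: q↦t, k↦y.
  (∀q S(q)) ∧ (∃k S(k)) ∧ (∀t ¬S(t)) ∧ (∃y ¬S(y))
Extract every quantifier outward, since the variables are now distinct and don't occur free across branches:
  ∀q ∃k ∀t ∃y (S(q) ∧ S(k) ∧ ¬S(t) ∧ ¬S(y))
The prefix is ∀q ∃k ∀t ∃y: 2 universal, 2 existential.

2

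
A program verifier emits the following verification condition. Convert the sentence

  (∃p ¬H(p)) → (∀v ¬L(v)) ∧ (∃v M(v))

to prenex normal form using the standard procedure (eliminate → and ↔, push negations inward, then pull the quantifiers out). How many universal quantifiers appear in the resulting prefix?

Eliminate → and ↔ using ¬ and ∨.
  ¬(∃p ¬H(p)) ∨ (∀v ¬L(v)) ∧ (∃v M(v))
Drive negations inward (¬∀x A ≡ ∃x ¬A, ¬∃x A ≡ ∀x ¬A, De Morgan for ∧/∨):
  (∀p H(p)) ∨ (∀v ¬L(v)) ∧ (∃v M(v))
Rename bound variables to avoid capture: v↦x.
  (∀p H(p)) ∨ (∀v ¬L(v)) ∧ (∃x M(x))
Extract every quantifier outward, since the variables are now distinct and don't occur free across branches:
  ∀p ∀v ∃x (H(p) ∨ ¬L(v) ∧ M(x))
The prefix is ∀p ∀v ∃x: 2 universal, 1 existential.

2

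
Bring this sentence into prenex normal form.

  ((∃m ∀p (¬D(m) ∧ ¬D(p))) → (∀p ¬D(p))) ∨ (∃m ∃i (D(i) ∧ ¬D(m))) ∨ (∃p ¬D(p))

Eliminate → and ↔ using ¬ and ∨.
  ¬(∃m ∀p (¬D(m) ∧ ¬D(p))) ∨ (∀p ¬D(p)) ∨ (∃m ∃i (D(i) ∧ ¬D(m))) ∨ (∃p ¬D(p))
Drive negations inward (¬∀x A ≡ ∃x ¬A, ¬∃x A ≡ ∀x ¬A, De Morgan for ∧/∨):
  (∀m ∃p (D(m) ∨ D(p))) ∨ (∀p ¬D(p)) ∨ (∃m ∃i (D(i) ∧ ¬D(m))) ∨ (∃p ¬D(p))
Standardize variables apart so no two quantifiers bind the same name: p↦q, m↦c, p↦v1.
  (∀m ∃p (D(m) ∨ D(p))) ∨ (∀q ¬D(q)) ∨ (∃c ∃i (D(i) ∧ ¬D(c))) ∨ (∃v1 ¬D(v1))
Pull the quantifiers to the front (each side's bound variable is not free in the other side):
  ∀m ∃p ∀q ∃c ∃i ∃v1 (D(m) ∨ D(p) ∨ ¬D(q) ∨ D(i) ∧ ¬D(c) ∨ ¬D(v1))

∀m ∃p ∀q ∃c ∃i ∃v1 (D(m) ∨ D(p) ∨ ¬D(q) ∨ D(i) ∧ ¬D(c) ∨ ¬D(v1))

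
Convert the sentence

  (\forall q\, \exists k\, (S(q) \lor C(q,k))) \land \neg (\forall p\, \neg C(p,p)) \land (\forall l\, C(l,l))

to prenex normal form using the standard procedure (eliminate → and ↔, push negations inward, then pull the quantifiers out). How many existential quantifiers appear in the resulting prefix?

Drive negations inward (¬∀x A ≡ ∃x ¬A, ¬∃x A ≡ ∀x ¬A, De Morgan for ∧/∨):
  (\forall q\, \exists k\, (S(q) \lor C(q,k))) \land (\exists p\, C(p,p)) \land (\forall l\, C(l,l))
Pull the quantifiers to the front (each side's bound variable is not free in the other side):
  \forall q\, \exists k\, \exists p\, \forall l\, ((S(q) \lor C(q,k)) \land C(p,p) \land C(l,l))
The prefix is \forall q \exists k \exists p \forall l: 2 universal, 2 existential.

2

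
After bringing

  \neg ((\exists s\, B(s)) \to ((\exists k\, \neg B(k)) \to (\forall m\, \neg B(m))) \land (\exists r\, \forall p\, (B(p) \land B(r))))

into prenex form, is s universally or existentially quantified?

existential

First replace A → B with ¬A ∨ B.
  \neg (\neg (\exists s\, B(s)) \lor (\neg (\exists k\, \neg B(k)) \lor (\forall m\, \neg B(m))) \land (\exists r\, \forall p\, (B(p) \land B(r))))
Drive negations inward (¬∀x A ≡ ∃x ¬A, ¬∃x A ≡ ∀x ¬A, De Morgan for ∧/∨):
  (\exists s\, B(s)) \land ((\exists k\, \neg B(k)) \land (\exists m\, B(m)) \lor (\forall r\, \exists p\, (\neg B(p) \lor \neg B(r))))
Extract every quantifier outward, since the variables are now distinct and don't occur free across branches:
  \exists s\, \exists k\, \exists m\, \forall r\, \exists p\, (B(s) \land (\neg B(k) \land B(m) \lor \neg B(p) \lor \neg B(r)))
The quantifier \exists s sits under an even number of negations (counting the antecedent side of each →), so it remains existential.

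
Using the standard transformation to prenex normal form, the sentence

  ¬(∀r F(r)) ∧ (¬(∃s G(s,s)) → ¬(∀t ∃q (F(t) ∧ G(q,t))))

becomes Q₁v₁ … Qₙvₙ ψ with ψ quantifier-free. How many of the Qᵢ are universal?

1

Rewrite implications/biconditionals: A → B as ¬A ∨ B.
  ¬(∀r F(r)) ∧ (¬¬(∃s G(s,s)) ∨ ¬(∀t ∃q (F(t) ∧ G(q,t))))
Drive negations inward (¬∀x A ≡ ∃x ¬A, ¬∃x A ≡ ∀x ¬A, De Morgan for ∧/∨):
  (∃r ¬F(r)) ∧ ((∃s G(s,s)) ∨ (∃t ∀q (¬F(t) ∨ ¬G(q,t))))
Extract every quantifier outward, since the variables are now distinct and don't occur free across branches:
  ∃r ∃s ∃t ∀q (¬F(r) ∧ (G(s,s) ∨ ¬F(t) ∨ ¬G(q,t)))
The prefix is ∃r ∃s ∃t ∀q: 1 universal, 3 existential.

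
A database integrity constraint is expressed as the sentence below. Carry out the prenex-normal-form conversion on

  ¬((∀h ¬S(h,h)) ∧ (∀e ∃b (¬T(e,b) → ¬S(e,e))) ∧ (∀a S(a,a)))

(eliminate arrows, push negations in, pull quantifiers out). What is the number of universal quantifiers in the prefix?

Rewrite implications/biconditionals: A → B as ¬A ∨ B.
  ¬((∀h ¬S(h,h)) ∧ (∀e ∃b (¬¬T(e,b) ∨ ¬S(e,e))) ∧ (∀a S(a,a)))
Push ¬ through the quantifiers and connectives to reach negation normal form:
  (∃h S(h,h)) ∨ (∃e ∀b (¬T(e,b) ∧ S(e,e))) ∨ (∃a ¬S(a,a))
All bound variables are already distinct, so no renaming is needed.
Finally move all quantifiers to the prefix:
  ∃h ∃e ∀b ∃a (S(h,h) ∨ ¬T(e,b) ∧ S(e,e) ∨ ¬S(a,a))
The prefix is ∃h ∃e ∀b ∃a: 1 universal, 3 existential.

1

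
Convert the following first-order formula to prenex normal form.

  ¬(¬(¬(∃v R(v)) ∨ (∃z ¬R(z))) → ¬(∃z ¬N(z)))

∃v ∀z ∃c (R(v) ∧ R(z) ∧ ¬N(c))

First replace A → B with ¬A ∨ B.
  ¬(¬¬(¬(∃v R(v)) ∨ (∃z ¬R(z))) ∨ ¬(∃z ¬N(z)))
Push ¬ through the quantifiers and connectives to reach negation normal form:
  (∃v R(v)) ∧ (∀z R(z)) ∧ (∃z ¬N(z))
Rename bound variables to avoid capture: z↦c.
  (∃v R(v)) ∧ (∀z R(z)) ∧ (∃c ¬N(c))
Pull the quantifiers to the front (each side's bound variable is not free in the other side):
  ∃v ∀z ∃c (R(v) ∧ R(z) ∧ ¬N(c))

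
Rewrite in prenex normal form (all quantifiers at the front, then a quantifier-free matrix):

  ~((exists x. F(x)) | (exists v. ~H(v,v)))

Move each ¬ inward, flipping quantifiers it crosses:
  (forall x. ~F(x)) & (forall v. H(v,v))
All bound variables are already distinct, so no renaming is needed.
Extract every quantifier outward, since the variables are now distinct and don't occur free across branches:
  forall x. forall v. (~F(x) & H(v,v))

forall x. forall v. (~F(x) & H(v,v))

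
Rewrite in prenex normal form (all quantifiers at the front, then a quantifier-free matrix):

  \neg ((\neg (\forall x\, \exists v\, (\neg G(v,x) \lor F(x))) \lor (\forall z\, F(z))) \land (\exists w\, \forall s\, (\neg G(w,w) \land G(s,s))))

Drive negations inward (¬∀x A ≡ ∃x ¬A, ¬∃x A ≡ ∀x ¬A, De Morgan for ∧/∨):
  (\forall x\, \exists v\, (\neg G(v,x) \lor F(x))) \land (\exists z\, \neg F(z)) \lor (\forall w\, \exists s\, (G(w,w) \lor \neg G(s,s)))
Extract every quantifier outward, since the variables are now distinct and don't occur free across branches:
  \forall x\, \exists v\, \exists z\, \forall w\, \exists s\, ((\neg G(v,x) \lor F(x)) \land \neg F(z) \lor G(w,w) \lor \neg G(s,s))

\forall x\, \exists v\, \exists z\, \forall w\, \exists s\, ((\neg G(v,x) \lor F(x)) \land \neg F(z) \lor G(w,w) \lor \neg G(s,s))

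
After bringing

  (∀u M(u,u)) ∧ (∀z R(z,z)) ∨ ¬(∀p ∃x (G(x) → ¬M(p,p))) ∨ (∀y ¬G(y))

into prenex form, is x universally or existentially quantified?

Rewrite implications/biconditionals: A → B as ¬A ∨ B.
  (∀u M(u,u)) ∧ (∀z R(z,z)) ∨ ¬(∀p ∃x (¬G(x) ∨ ¬M(p,p))) ∨ (∀y ¬G(y))
Drive negations inward (¬∀x A ≡ ∃x ¬A, ¬∃x A ≡ ∀x ¬A, De Morgan for ∧/∨):
  (∀u M(u,u)) ∧ (∀z R(z,z)) ∨ (∃p ∀x (G(x) ∧ M(p,p))) ∨ (∀y ¬G(y))
All bound variables are already distinct, so no renaming is needed.
Finally move all quantifiers to the prefix:
  ∀u ∀z ∃p ∀x ∀y (M(u,u) ∧ R(z,z) ∨ G(x) ∧ M(p,p) ∨ ¬G(y))
The quantifier ∃x sits under an odd number of negations (counting the antecedent side of each →), so it flips to ∀x.

universal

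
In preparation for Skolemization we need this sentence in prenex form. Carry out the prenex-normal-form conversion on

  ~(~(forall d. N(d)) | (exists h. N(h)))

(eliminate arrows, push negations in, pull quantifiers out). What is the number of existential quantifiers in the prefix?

0

Drive negations inward (¬∀x A ≡ ∃x ¬A, ¬∃x A ≡ ∀x ¬A, De Morgan for ∧/∨):
  (forall d. N(d)) & (forall h. ~N(h))
Extract every quantifier outward, since the variables are now distinct and don't occur free across branches:
  forall d. forall h. (N(d) & ~N(h))
The prefix is forall d forall h: 2 universal, 0 existential.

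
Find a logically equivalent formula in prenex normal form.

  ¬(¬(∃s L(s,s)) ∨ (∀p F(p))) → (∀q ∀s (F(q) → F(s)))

First replace A → B with ¬A ∨ B.
  ¬¬(¬(∃s L(s,s)) ∨ (∀p F(p))) ∨ (∀q ∀s (¬F(q) ∨ F(s)))
Drive negations inward (¬∀x A ≡ ∃x ¬A, ¬∃x A ≡ ∀x ¬A, De Morgan for ∧/∨):
  (∀s ¬L(s,s)) ∨ (∀p F(p)) ∨ (∀q ∀s (¬F(q) ∨ F(s)))
Standardize variables apart so no two quantifiers bind the same name: s↦y.
  (∀s ¬L(s,s)) ∨ (∀p F(p)) ∨ (∀q ∀y (¬F(q) ∨ F(y)))
Finally move all quantifiers to the prefix:
  ∀s ∀p ∀q ∀y (¬L(s,s) ∨ F(p) ∨ ¬F(q) ∨ F(y))

∀s ∀p ∀q ∀y (¬L(s,s) ∨ F(p) ∨ ¬F(q) ∨ F(y))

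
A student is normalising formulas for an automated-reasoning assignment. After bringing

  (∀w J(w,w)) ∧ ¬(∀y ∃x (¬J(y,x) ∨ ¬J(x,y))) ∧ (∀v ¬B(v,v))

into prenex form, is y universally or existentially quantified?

existential

Move each ¬ inward, flipping quantifiers it crosses:
  (∀w J(w,w)) ∧ (∃y ∀x (J(y,x) ∧ J(x,y))) ∧ (∀v ¬B(v,v))
All bound variables are already distinct, so no renaming is needed.
Extract every quantifier outward, since the variables are now distinct and don't occur free across branches:
  ∀w ∃y ∀x ∀v (J(w,w) ∧ J(y,x) ∧ J(x,y) ∧ ¬B(v,v))
The quantifier ∀y sits under an odd number of negations, so it flips to ∃y.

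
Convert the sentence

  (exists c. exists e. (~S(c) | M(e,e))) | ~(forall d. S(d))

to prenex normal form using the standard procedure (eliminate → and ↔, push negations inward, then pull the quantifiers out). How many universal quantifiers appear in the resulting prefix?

Push ¬ through the quantifiers and connectives to reach negation normal form:
  (exists c. exists e. (~S(c) | M(e,e))) | (exists d. ~S(d))
Finally move all quantifiers to the prefix:
  exists c. exists e. exists d. (~S(c) | M(e,e) | ~S(d))
The prefix is exists c exists e exists d: 0 universal, 3 existential.

0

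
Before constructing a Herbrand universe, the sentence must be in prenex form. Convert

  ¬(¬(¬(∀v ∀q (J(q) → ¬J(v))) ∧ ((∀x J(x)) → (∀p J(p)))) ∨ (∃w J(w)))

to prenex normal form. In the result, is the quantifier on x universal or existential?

existential

Eliminate → and ↔ using ¬ and ∨.
  ¬(¬(¬(∀v ∀q (¬J(q) ∨ ¬J(v))) ∧ (¬(∀x J(x)) ∨ (∀p J(p)))) ∨ (∃w J(w)))
Push ¬ through the quantifiers and connectives to reach negation normal form:
  (∃v ∃q (J(q) ∧ J(v))) ∧ ((∃x ¬J(x)) ∨ (∀p J(p))) ∧ (∀w ¬J(w))
All bound variables are already distinct, so no renaming is needed.
Finally move all quantifiers to the prefix:
  ∃v ∃q ∃x ∀p ∀w (J(q) ∧ J(v) ∧ (¬J(x) ∨ J(p)) ∧ ¬J(w))
The quantifier ∀x sits under an odd number of negations (counting the antecedent side of each →), so it flips to ∃x.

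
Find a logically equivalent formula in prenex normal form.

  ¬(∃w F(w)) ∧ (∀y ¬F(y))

∀w ∀y (¬F(w) ∧ ¬F(y))

Move each ¬ inward, flipping quantifiers it crosses:
  (∀w ¬F(w)) ∧ (∀y ¬F(y))
Pull the quantifiers to the front (each side's bound variable is not free in the other side):
  ∀w ∀y (¬F(w) ∧ ¬F(y))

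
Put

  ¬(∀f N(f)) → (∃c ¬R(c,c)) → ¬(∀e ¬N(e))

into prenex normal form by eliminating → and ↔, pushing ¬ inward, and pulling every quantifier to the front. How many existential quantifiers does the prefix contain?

Rewrite implications/biconditionals: A → B as ¬A ∨ B.
  ¬¬(∀f N(f)) ∨ ¬(∃c ¬R(c,c)) ∨ ¬(∀e ¬N(e))
Drive negations inward (¬∀x A ≡ ∃x ¬A, ¬∃x A ≡ ∀x ¬A, De Morgan for ∧/∨):
  (∀f N(f)) ∨ (∀c R(c,c)) ∨ (∃e N(e))
Pull the quantifiers to the front (each side's bound variable is not free in the other side):
  ∀f ∀c ∃e (N(f) ∨ R(c,c) ∨ N(e))
The prefix is ∀f ∀c ∃e: 2 universal, 1 existential.

1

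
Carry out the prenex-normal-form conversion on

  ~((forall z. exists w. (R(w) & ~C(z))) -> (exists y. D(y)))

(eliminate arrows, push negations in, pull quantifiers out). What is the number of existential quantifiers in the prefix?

Rewrite implications/biconditionals: A → B as ¬A ∨ B.
  ~(~(forall z. exists w. (R(w) & ~C(z))) | (exists y. D(y)))
Move each ¬ inward, flipping quantifiers it crosses:
  (forall z. exists w. (R(w) & ~C(z))) & (forall y. ~D(y))
Pull the quantifiers to the front (each side's bound variable is not free in the other side):
  forall z. exists w. forall y. (R(w) & ~C(z) & ~D(y))
The prefix is forall z exists w forall y: 2 universal, 1 existential.

1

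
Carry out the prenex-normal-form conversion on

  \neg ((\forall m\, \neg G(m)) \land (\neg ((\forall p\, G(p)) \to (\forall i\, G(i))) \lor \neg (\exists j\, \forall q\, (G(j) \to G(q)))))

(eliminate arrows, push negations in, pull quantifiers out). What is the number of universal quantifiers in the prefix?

2

Eliminate → and ↔ using ¬ and ∨.
  \neg ((\forall m\, \neg G(m)) \land (\neg (\neg (\forall p\, G(p)) \lor (\forall i\, G(i))) \lor \neg (\exists j\, \forall q\, (\neg G(j) \lor G(q)))))
Move each ¬ inward, flipping quantifiers it crosses:
  (\exists m\, G(m)) \lor ((\exists p\, \neg G(p)) \lor (\forall i\, G(i))) \land (\exists j\, \forall q\, (\neg G(j) \lor G(q)))
All bound variables are already distinct, so no renaming is needed.
Extract every quantifier outward, since the variables are now distinct and don't occur free across branches:
  \exists m\, \exists p\, \forall i\, \exists j\, \forall q\, (G(m) \lor (\neg G(p) \lor G(i)) \land (\neg G(j) \lor G(q)))
The prefix is \exists m \exists p \forall i \exists j \forall q: 2 universal, 3 existential.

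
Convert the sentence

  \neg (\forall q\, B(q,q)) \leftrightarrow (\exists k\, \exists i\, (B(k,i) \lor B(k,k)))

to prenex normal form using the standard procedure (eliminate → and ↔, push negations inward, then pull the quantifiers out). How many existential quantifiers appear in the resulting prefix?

3

Rewrite implications/biconditionals: A → B as ¬A ∨ B; A ↔ B as (¬A ∨ B) ∧ (¬B ∨ A).
  (\neg \neg (\forall q\, B(q,q)) \lor (\exists k\, \exists i\, (B(k,i) \lor B(k,k)))) \land (\neg (\exists k\, \exists i\, (B(k,i) \lor B(k,k))) \lor \neg (\forall q\, B(q,q)))
Move each ¬ inward, flipping quantifiers it crosses:
  ((\forall q\, B(q,q)) \lor (\exists k\, \exists i\, (B(k,i) \lor B(k,k)))) \land ((\forall k\, \forall i\, (\neg B(k,i) \land \neg B(k,k))) \lor (\exists q\, \neg B(q,q)))
Give each quantifier a distinct variable: k↦w1, i↦a, q↦v.
  ((\forall q\, B(q,q)) \lor (\exists k\, \exists i\, (B(k,i) \lor B(k,k)))) \land ((\forall w1\, \forall a\, (\neg B(w1,a) \land \neg B(w1,w1))) \lor (\exists v\, \neg B(v,v)))
Pull the quantifiers to the front (each side's bound variable is not free in the other side):
  \forall q\, \exists k\, \exists i\, \forall w1\, \forall a\, \exists v\, ((B(q,q) \lor B(k,i) \lor B(k,k)) \land (\neg B(w1,a) \land \neg B(w1,w1) \lor \neg B(v,v)))
The prefix is \forall q \exists k \exists i \forall w1 \forall a \exists v: 3 universal, 3 existential.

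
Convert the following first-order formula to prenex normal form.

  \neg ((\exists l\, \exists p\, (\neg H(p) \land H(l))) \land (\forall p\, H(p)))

\forall l\, \forall p\, \exists x1\, (H(p) \lor \neg H(l) \lor \neg H(x1))

Move each ¬ inward, flipping quantifiers it crosses:
  (\forall l\, \forall p\, (H(p) \lor \neg H(l))) \lor (\exists p\, \neg H(p))
Standardize variables apart so no two quantifiers bind the same name: p↦x1.
  (\forall l\, \forall p\, (H(p) \lor \neg H(l))) \lor (\exists x1\, \neg H(x1))
Finally move all quantifiers to the prefix:
  \forall l\, \forall p\, \exists x1\, (H(p) \lor \neg H(l) \lor \neg H(x1))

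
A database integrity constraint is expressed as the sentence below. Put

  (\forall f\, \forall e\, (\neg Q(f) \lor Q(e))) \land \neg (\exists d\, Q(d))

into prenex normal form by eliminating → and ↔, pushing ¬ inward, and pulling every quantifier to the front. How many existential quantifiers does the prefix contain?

0

Move each ¬ inward, flipping quantifiers it crosses:
  (\forall f\, \forall e\, (\neg Q(f) \lor Q(e))) \land (\forall d\, \neg Q(d))
All bound variables are already distinct, so no renaming is needed.
Extract every quantifier outward, since the variables are now distinct and don't occur free across branches:
  \forall f\, \forall e\, \forall d\, ((\neg Q(f) \lor Q(e)) \land \neg Q(d))
The prefix is \forall f \forall e \forall d: 3 universal, 0 existential.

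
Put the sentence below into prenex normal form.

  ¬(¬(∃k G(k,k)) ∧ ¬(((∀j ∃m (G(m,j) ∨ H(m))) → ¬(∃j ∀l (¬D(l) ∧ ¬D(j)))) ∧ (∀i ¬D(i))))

Rewrite implications/biconditionals: A → B as ¬A ∨ B.
  ¬(¬(∃k G(k,k)) ∧ ¬((¬(∀j ∃m (G(m,j) ∨ H(m))) ∨ ¬(∃j ∀l (¬D(l) ∧ ¬D(j)))) ∧ (∀i ¬D(i))))
Drive negations inward (¬∀x A ≡ ∃x ¬A, ¬∃x A ≡ ∀x ¬A, De Morgan for ∧/∨):
  (∃k G(k,k)) ∨ ((∃j ∀m (¬G(m,j) ∧ ¬H(m))) ∨ (∀j ∃l (D(l) ∨ D(j)))) ∧ (∀i ¬D(i))
Give each quantifier a distinct variable: j↦v1.
  (∃k G(k,k)) ∨ ((∃j ∀m (¬G(m,j) ∧ ¬H(m))) ∨ (∀v1 ∃l (D(l) ∨ D(v1)))) ∧ (∀i ¬D(i))
Finally move all quantifiers to the prefix:
  ∃k ∃j ∀m ∀v1 ∃l ∀i (G(k,k) ∨ (¬G(m,j) ∧ ¬H(m) ∨ D(l) ∨ D(v1)) ∧ ¬D(i))

∃k ∃j ∀m ∀v1 ∃l ∀i (G(k,k) ∨ (¬G(m,j) ∧ ¬H(m) ∨ D(l) ∨ D(v1)) ∧ ¬D(i))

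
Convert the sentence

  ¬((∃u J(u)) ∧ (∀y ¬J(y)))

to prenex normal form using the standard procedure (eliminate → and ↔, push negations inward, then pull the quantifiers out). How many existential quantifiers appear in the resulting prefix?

Move each ¬ inward, flipping quantifiers it crosses:
  (∀u ¬J(u)) ∨ (∃y J(y))
Extract every quantifier outward, since the variables are now distinct and don't occur free across branches:
  ∀u ∃y (¬J(u) ∨ J(y))
The prefix is ∀u ∃y: 1 universal, 1 existential.

1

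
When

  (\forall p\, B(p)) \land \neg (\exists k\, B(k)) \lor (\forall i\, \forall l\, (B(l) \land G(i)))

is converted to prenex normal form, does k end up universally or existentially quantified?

Drive negations inward (¬∀x A ≡ ∃x ¬A, ¬∃x A ≡ ∀x ¬A, De Morgan for ∧/∨):
  (\forall p\, B(p)) \land (\forall k\, \neg B(k)) \lor (\forall i\, \forall l\, (B(l) \land G(i)))
Finally move all quantifiers to the prefix:
  \forall p\, \forall k\, \forall i\, \forall l\, (B(p) \land \neg B(k) \lor B(l) \land G(i))
The quantifier \exists k sits under an odd number of negations, so it flips to \forall k.

universal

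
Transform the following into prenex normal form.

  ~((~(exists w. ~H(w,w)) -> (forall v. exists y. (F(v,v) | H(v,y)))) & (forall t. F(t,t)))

forall w. exists v. forall y. exists t. (H(w,w) & ~F(v,v) & ~H(v,y) | ~F(t,t))

Rewrite implications/biconditionals: A → B as ¬A ∨ B.
  ~((~~(exists w. ~H(w,w)) | (forall v. exists y. (F(v,v) | H(v,y)))) & (forall t. F(t,t)))
Move each ¬ inward, flipping quantifiers it crosses:
  (forall w. H(w,w)) & (exists v. forall y. (~F(v,v) & ~H(v,y))) | (exists t. ~F(t,t))
All bound variables are already distinct, so no renaming is needed.
Extract every quantifier outward, since the variables are now distinct and don't occur free across branches:
  forall w. exists v. forall y. exists t. (H(w,w) & ~F(v,v) & ~H(v,y) | ~F(t,t))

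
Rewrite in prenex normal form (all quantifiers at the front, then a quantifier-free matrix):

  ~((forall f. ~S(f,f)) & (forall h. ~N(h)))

Move each ¬ inward, flipping quantifiers it crosses:
  (exists f. S(f,f)) | (exists h. N(h))
All bound variables are already distinct, so no renaming is needed.
Finally move all quantifiers to the prefix:
  exists f. exists h. (S(f,f) | N(h))

exists f. exists h. (S(f,f) | N(h))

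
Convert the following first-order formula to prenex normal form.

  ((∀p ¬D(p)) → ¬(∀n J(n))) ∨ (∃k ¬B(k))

Eliminate → and ↔ using ¬ and ∨.
  ¬(∀p ¬D(p)) ∨ ¬(∀n J(n)) ∨ (∃k ¬B(k))
Move each ¬ inward, flipping quantifiers it crosses:
  (∃p D(p)) ∨ (∃n ¬J(n)) ∨ (∃k ¬B(k))
All bound variables are already distinct, so no renaming is needed.
Pull the quantifiers to the front (each side's bound variable is not free in the other side):
  ∃p ∃n ∃k (D(p) ∨ ¬J(n) ∨ ¬B(k))

∃p ∃n ∃k (D(p) ∨ ¬J(n) ∨ ¬B(k))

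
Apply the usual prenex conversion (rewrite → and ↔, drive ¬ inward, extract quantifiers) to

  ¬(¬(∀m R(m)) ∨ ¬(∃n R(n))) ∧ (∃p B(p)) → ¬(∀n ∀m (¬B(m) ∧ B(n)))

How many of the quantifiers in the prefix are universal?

Rewrite implications/biconditionals: A → B as ¬A ∨ B.
  ¬(¬(¬(∀m R(m)) ∨ ¬(∃n R(n))) ∧ (∃p B(p))) ∨ ¬(∀n ∀m (¬B(m) ∧ B(n)))
Drive negations inward (¬∀x A ≡ ∃x ¬A, ¬∃x A ≡ ∀x ¬A, De Morgan for ∧/∨):
  (∃m ¬R(m)) ∨ (∀n ¬R(n)) ∨ (∀p ¬B(p)) ∨ (∃n ∃m (B(m) ∨ ¬B(n)))
Rename bound variables to avoid capture: n↦z, m↦w.
  (∃m ¬R(m)) ∨ (∀n ¬R(n)) ∨ (∀p ¬B(p)) ∨ (∃z ∃w (B(w) ∨ ¬B(z)))
Pull the quantifiers to the front (each side's bound variable is not free in the other side):
  ∃m ∀n ∀p ∃z ∃w (¬R(m) ∨ ¬R(n) ∨ ¬B(p) ∨ B(w) ∨ ¬B(z))
The prefix is ∃m ∀n ∀p ∃z ∃w: 2 universal, 3 existential.

2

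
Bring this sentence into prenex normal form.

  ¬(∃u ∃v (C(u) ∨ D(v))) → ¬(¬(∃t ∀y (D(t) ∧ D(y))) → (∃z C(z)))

∃u ∃v ∀t ∃y ∀z (C(u) ∨ D(v) ∨ (¬D(t) ∨ ¬D(y)) ∧ ¬C(z))

Eliminate → and ↔ using ¬ and ∨.
  ¬¬(∃u ∃v (C(u) ∨ D(v))) ∨ ¬(¬¬(∃t ∀y (D(t) ∧ D(y))) ∨ (∃z C(z)))
Move each ¬ inward, flipping quantifiers it crosses:
  (∃u ∃v (C(u) ∨ D(v))) ∨ (∀t ∃y (¬D(t) ∨ ¬D(y))) ∧ (∀z ¬C(z))
Extract every quantifier outward, since the variables are now distinct and don't occur free across branches:
  ∃u ∃v ∀t ∃y ∀z (C(u) ∨ D(v) ∨ (¬D(t) ∨ ¬D(y)) ∧ ¬C(z))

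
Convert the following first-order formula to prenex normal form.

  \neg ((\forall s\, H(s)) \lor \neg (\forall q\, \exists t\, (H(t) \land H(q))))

\exists s\, \forall q\, \exists t\, (\neg H(s) \land H(t) \land H(q))

Drive negations inward (¬∀x A ≡ ∃x ¬A, ¬∃x A ≡ ∀x ¬A, De Morgan for ∧/∨):
  (\exists s\, \neg H(s)) \land (\forall q\, \exists t\, (H(t) \land H(q)))
All bound variables are already distinct, so no renaming is needed.
Extract every quantifier outward, since the variables are now distinct and don't occur free across branches:
  \exists s\, \forall q\, \exists t\, (\neg H(s) \land H(t) \land H(q))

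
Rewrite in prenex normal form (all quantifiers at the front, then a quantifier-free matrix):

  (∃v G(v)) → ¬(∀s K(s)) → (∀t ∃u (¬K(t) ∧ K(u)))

∀v ∀s ∀t ∃u (¬G(v) ∨ K(s) ∨ ¬K(t) ∧ K(u))

Eliminate → and ↔ using ¬ and ∨.
  ¬(∃v G(v)) ∨ ¬¬(∀s K(s)) ∨ (∀t ∃u (¬K(t) ∧ K(u)))
Push ¬ through the quantifiers and connectives to reach negation normal form:
  (∀v ¬G(v)) ∨ (∀s K(s)) ∨ (∀t ∃u (¬K(t) ∧ K(u)))
Finally move all quantifiers to the prefix:
  ∀v ∀s ∀t ∃u (¬G(v) ∨ K(s) ∨ ¬K(t) ∧ K(u))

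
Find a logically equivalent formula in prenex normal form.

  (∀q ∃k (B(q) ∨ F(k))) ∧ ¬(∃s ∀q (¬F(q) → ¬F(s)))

∀q ∃k ∀s ∃x1 ((B(q) ∨ F(k)) ∧ ¬F(x1) ∧ F(s))

First replace A → B with ¬A ∨ B.
  (∀q ∃k (B(q) ∨ F(k))) ∧ ¬(∃s ∀q (¬¬F(q) ∨ ¬F(s)))
Move each ¬ inward, flipping quantifiers it crosses:
  (∀q ∃k (B(q) ∨ F(k))) ∧ (∀s ∃q (¬F(q) ∧ F(s)))
Standardize variables apart so no two quantifiers bind the same name: q↦x1.
  (∀q ∃k (B(q) ∨ F(k))) ∧ (∀s ∃x1 (¬F(x1) ∧ F(s)))
Finally move all quantifiers to the prefix:
  ∀q ∃k ∀s ∃x1 ((B(q) ∨ F(k)) ∧ ¬F(x1) ∧ F(s))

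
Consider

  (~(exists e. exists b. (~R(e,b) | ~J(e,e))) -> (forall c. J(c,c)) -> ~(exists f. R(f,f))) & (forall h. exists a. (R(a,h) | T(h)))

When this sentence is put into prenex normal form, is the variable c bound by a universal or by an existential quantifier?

existential

Rewrite implications/biconditionals: A → B as ¬A ∨ B.
  (~~(exists e. exists b. (~R(e,b) | ~J(e,e))) | ~(forall c. J(c,c)) | ~(exists f. R(f,f))) & (forall h. exists a. (R(a,h) | T(h)))
Push ¬ through the quantifiers and connectives to reach negation normal form:
  ((exists e. exists b. (~R(e,b) | ~J(e,e))) | (exists c. ~J(c,c)) | (forall f. ~R(f,f))) & (forall h. exists a. (R(a,h) | T(h)))
All bound variables are already distinct, so no renaming is needed.
Pull the quantifiers to the front (each side's bound variable is not free in the other side):
  exists e. exists b. exists c. forall f. forall h. exists a. ((~R(e,b) | ~J(e,e) | ~J(c,c) | ~R(f,f)) & (R(a,h) | T(h)))
The quantifier forall c sits under an odd number of negations (counting the antecedent side of each →), so it flips to exists c.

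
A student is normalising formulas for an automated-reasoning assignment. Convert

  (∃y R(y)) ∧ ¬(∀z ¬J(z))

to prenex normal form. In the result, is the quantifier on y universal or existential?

existential

Push ¬ through the quantifiers and connectives to reach negation normal form:
  (∃y R(y)) ∧ (∃z J(z))
All bound variables are already distinct, so no renaming is needed.
Pull the quantifiers to the front (each side's bound variable is not free in the other side):
  ∃y ∃z (R(y) ∧ J(z))
The quantifier ∃y sits under an even number of negations, so it remains existential.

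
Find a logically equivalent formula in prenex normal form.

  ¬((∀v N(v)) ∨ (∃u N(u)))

∃v ∀u (¬N(v) ∧ ¬N(u))

Drive negations inward (¬∀x A ≡ ∃x ¬A, ¬∃x A ≡ ∀x ¬A, De Morgan for ∧/∨):
  (∃v ¬N(v)) ∧ (∀u ¬N(u))
Finally move all quantifiers to the prefix:
  ∃v ∀u (¬N(v) ∧ ¬N(u))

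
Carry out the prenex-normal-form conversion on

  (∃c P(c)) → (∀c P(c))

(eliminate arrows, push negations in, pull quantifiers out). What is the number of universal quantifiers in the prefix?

First replace A → B with ¬A ∨ B.
  ¬(∃c P(c)) ∨ (∀c P(c))
Push ¬ through the quantifiers and connectives to reach negation normal form:
  (∀c ¬P(c)) ∨ (∀c P(c))
Give each quantifier a distinct variable: c↦t.
  (∀c ¬P(c)) ∨ (∀t P(t))
Pull the quantifiers to the front (each side's bound variable is not free in the other side):
  ∀c ∀t (¬P(c) ∨ P(t))
The prefix is ∀c ∀t: 2 universal, 0 existential.

2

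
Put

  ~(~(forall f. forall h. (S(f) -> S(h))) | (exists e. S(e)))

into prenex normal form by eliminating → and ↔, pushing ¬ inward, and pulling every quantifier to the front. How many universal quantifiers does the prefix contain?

3

First replace A → B with ¬A ∨ B.
  ~(~(forall f. forall h. (~S(f) | S(h))) | (exists e. S(e)))
Drive negations inward (¬∀x A ≡ ∃x ¬A, ¬∃x A ≡ ∀x ¬A, De Morgan for ∧/∨):
  (forall f. forall h. (~S(f) | S(h))) & (forall e. ~S(e))
All bound variables are already distinct, so no renaming is needed.
Finally move all quantifiers to the prefix:
  forall f. forall h. forall e. ((~S(f) | S(h)) & ~S(e))
The prefix is forall f forall h forall e: 3 universal, 0 existential.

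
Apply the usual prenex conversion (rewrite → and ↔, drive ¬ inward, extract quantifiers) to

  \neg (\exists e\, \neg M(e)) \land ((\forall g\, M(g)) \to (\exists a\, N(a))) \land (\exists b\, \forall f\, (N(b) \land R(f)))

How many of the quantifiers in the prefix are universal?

First replace A → B with ¬A ∨ B.
  \neg (\exists e\, \neg M(e)) \land (\neg (\forall g\, M(g)) \lor (\exists a\, N(a))) \land (\exists b\, \forall f\, (N(b) \land R(f)))
Move each ¬ inward, flipping quantifiers it crosses:
  (\forall e\, M(e)) \land ((\exists g\, \neg M(g)) \lor (\exists a\, N(a))) \land (\exists b\, \forall f\, (N(b) \land R(f)))
Pull the quantifiers to the front (each side's bound variable is not free in the other side):
  \forall e\, \exists g\, \exists a\, \exists b\, \forall f\, (M(e) \land (\neg M(g) \lor N(a)) \land N(b) \land R(f))
The prefix is \forall e \exists g \exists a \exists b \forall f: 2 universal, 3 existential.

2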